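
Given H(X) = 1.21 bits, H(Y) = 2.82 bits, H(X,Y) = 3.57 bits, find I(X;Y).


I(X;Y) = H(X) + H(Y) - H(X,Y) = 1.21 + 2.82 - 3.57 = 0.46

0.46 bits


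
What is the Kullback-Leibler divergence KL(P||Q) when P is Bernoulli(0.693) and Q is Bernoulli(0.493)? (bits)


KL = p*log2(p/q) + (1-p)*log2((1-p)/(1-q)) = 0.693*log2(0.693/0.493) + 0.307*log2(0.307/0.507) = 0.1183

0.1183 bits


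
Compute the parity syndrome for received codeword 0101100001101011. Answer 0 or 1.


Syndrome = XOR of all bits = 0 XOR 1 XOR 0 XOR 1 XOR 1 XOR 0 XOR 0 XOR 0 XOR 0 XOR 1 XOR 1 XOR 0 XOR 1 XOR 0 XOR 1 XOR 1 = 0

0


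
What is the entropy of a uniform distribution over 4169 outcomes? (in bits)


H = log2(n) = log2(4169) = 12.0255

12.0255 bits


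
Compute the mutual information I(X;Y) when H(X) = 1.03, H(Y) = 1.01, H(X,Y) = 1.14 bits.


I(X;Y) = H(X) + H(Y) - H(X,Y) = 1.03 + 1.01 - 1.14 = 0.9

0.9 bits


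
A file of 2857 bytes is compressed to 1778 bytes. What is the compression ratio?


Ratio = original / compressed = 2857 / 1778 = 1.6069

1.6069


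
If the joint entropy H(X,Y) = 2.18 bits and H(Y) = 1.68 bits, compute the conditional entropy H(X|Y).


H(X|Y) = H(X,Y) - H(Y) = 2.18 - 1.68 = 0.5

0.5 bits


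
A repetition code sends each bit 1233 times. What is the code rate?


Rate = k/n = 1/1233

1/1233


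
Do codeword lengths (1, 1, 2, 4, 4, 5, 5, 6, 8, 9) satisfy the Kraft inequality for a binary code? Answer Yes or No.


Kraft sum = sum(2^(-l_i)) = 1.459, need <= 1. Result: violated (a binary prefix-free code with these lengths cannot exist)

No


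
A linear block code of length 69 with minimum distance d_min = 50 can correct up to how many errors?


Correction capability = floor((d-1)/2) = floor((50-1)/2) = 24

24 errors


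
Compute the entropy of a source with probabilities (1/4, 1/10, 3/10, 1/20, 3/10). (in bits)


H = -sum(p_i * log2(p_i)). Terms: -(1/4)*log2(1/4) = 0.500000; -(1/10)*log2(1/10) = 0.332193; -(3/10)*log2(3/10) = 0.521090; -(1/20)*log2(1/20) = 0.216096; -(3/10)*log2(3/10) = 0.521090. H = 0.500000 + 0.332193 + 0.521090 + 0.216096 + 0.521090 = 2.0905

2.0905 bits


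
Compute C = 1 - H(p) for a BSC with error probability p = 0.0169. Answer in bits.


H(p) = -p*log2(p) - (1-p)*log2(1-p) = -0.0169*log2(0.0169) - 0.9831*log2(0.9831) = 0.099487 + 0.024174 = 0.1237. C = 1 - H(p) = 1 - 0.1237 = 0.8763

0.8763 bits


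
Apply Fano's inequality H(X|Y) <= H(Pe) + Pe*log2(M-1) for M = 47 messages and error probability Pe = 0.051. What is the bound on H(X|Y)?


H(Pe) = -Pe*log2(Pe) - (1-Pe)*log2(1-Pe) = -0.051*log2(0.051) - 0.949*log2(0.949) = 0.218961 + 0.071668 = 0.2906. Pe*log2(M-1) = 0.051*log2(46) = 0.281702. Bound = H(Pe) + Pe*log2(M-1) = 0.218961 + 0.071668 + 0.281702 = 0.5723

0.5723 bits


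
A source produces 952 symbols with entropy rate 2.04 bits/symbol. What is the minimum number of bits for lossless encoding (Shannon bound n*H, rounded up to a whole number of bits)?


Minimum bits >= n * H = 952 * 2.04 = 1942.08, rounded up to a whole number of bits = 1943

1943 bits


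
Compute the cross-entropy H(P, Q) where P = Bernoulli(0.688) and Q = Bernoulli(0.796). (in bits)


H(P,Q) = -p*log2(q) - (1-p)*log2(1-q). -0.688*log2(0.796) = 0.226462; -0.312*log2(0.204) = 0.715528. H(P,Q) = 0.226462 + 0.715528 = 0.942

0.942 bits


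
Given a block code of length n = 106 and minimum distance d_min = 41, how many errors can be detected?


Detection capability = d_min - 1 = 41 - 1 = 40

40 errors


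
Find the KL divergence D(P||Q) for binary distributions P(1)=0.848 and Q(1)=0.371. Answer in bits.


KL = p*log2(p/q) + (1-p)*log2((1-p)/(1-q)) = 0.848*log2(0.848/0.371) + 0.152*log2(0.152/0.629) = 0.6999

0.6999 bits


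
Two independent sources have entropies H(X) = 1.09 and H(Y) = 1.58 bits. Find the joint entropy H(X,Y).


For independent variables, H(X,Y) = H(X) + H(Y) = 1.09 + 1.58 = 2.67

2.67 bits


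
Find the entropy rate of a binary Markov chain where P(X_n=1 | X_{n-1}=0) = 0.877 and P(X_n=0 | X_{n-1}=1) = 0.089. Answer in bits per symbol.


Stationary distribution: pi_0 = p10/(p01+p10) = 0.0921, pi_1 = 0.9079. Entropy rate H' = pi_0*H(p01) + pi_1*H(p10) = 0.0921*0.5379 + 0.9079*0.4331 = 0.4428

0.4428 bits/symbol


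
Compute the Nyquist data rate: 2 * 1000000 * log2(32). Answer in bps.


Rate = 2 * B * log2(M) = 2 * 1000000 * 5.0 = 10000000.0

10000000.0 bps


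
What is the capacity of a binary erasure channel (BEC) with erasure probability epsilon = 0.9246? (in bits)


C = 1 - epsilon = 1 - 0.9246 = 0.0754

0.0754 bits


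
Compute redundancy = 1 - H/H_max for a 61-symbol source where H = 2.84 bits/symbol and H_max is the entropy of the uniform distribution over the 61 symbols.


H_max = log2(K) = log2(61) = 5.9307 bits/symbol. Redundancy = 1 - H/H_max = 1 - 2.84/5.9307 = 1 - 0.4789 = 0.5211

0.5211


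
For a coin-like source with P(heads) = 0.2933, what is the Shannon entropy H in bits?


H = -p*log2(p) - (1-p)*log2(1-p). -0.2933*log2(0.2933) = 0.519009; -0.7067*log2(0.7067) = 0.353937. H = 0.519009 + 0.353937 = 0.8729

0.8729 bits


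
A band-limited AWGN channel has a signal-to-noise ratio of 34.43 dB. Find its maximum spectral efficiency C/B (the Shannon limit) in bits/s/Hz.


SNR_linear = 10^(34.43/10) = 2773.3201; C/B = log2(1 + SNR_linear) = log2(1 + 2773.3201) = 11.4379

11.4379 bits/s/Hz


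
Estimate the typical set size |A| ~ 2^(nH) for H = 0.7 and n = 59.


log2|A_typical| = nH = 59 * 0.7 = 41.3, so |A_typical| ~ 2^41.3 = 2.707e+12

2.707e+12


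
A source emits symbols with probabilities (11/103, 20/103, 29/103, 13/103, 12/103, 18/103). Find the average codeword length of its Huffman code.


Huffman construction (repeatedly merge the two least-probable nodes; each merge adds 1 bit to every symbol beneath it): 11/103 + 12/103 = 23/103; 13/103 + 18/103 = 31/103; 20/103 + 23/103 = 43/103; 29/103 + 31/103 = 60/103; 43/103 + 60/103 = 1. Resulting codeword lengths (in the order the probabilities were given): (3, 2, 2, 3, 3, 3). L_avg = sum(p_i * l_i) = 11/103*3 + 20/103*2 + 29/103*2 + 13/103*3 + 12/103*3 + 18/103*3 = 260/103 = 2.5243

2.5243 bits


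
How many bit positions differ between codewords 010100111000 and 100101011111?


Count differing positions: ^ ^ . . . ^ ^ . . ^ ^ ^ = 7 differences

7


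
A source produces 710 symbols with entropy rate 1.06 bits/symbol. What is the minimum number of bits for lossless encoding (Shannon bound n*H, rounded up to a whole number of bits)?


Minimum bits >= n * H = 710 * 1.06 = 752.6, rounded up to a whole number of bits = 753

753 bits


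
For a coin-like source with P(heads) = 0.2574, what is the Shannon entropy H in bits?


H = -p*log2(p) - (1-p)*log2(1-p). -0.2574*log2(0.2574) = 0.503968; -0.7426*log2(0.7426) = 0.318830. H = 0.503968 + 0.318830 = 0.8228

0.8228 bits


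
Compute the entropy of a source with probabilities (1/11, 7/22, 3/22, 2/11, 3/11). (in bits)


H = -sum(p_i * log2(p_i)). Terms: -(1/11)*log2(1/11) = 0.314494; -(7/22)*log2(7/22) = 0.525661; -(3/22)*log2(3/22) = 0.391973; -(2/11)*log2(2/11) = 0.447169; -(3/11)*log2(3/11) = 0.511219. H = 0.314494 + 0.525661 + 0.391973 + 0.447169 + 0.511219 = 2.1905

2.1905 bits


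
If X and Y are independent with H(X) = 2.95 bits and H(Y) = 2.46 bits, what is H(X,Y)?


For independent variables, H(X,Y) = H(X) + H(Y) = 2.95 + 2.46 = 5.41

5.41 bits


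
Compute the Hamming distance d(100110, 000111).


Count differing positions: ^ . . . . ^ = 2 differences

2


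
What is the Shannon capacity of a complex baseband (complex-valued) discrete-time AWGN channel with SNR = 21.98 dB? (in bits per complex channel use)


SNR_linear = 10^(21.98/10) = 157.7611; C = log2(1 + SNR_linear) = log2(1 + 157.7611) = 7.3107

7.3107 bits/channel use


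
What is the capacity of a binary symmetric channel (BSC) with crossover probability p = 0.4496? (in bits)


H(p) = -p*log2(p) - (1-p)*log2(1-p) = -0.4496*log2(0.4496) - 0.5504*log2(0.5504) = 0.518517 + 0.474141 = 0.9927. C = 1 - H(p) = 1 - 0.9927 = 0.0073

0.0073 bits


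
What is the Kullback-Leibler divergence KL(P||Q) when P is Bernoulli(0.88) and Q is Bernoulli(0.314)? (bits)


KL = p*log2(p/q) + (1-p)*log2((1-p)/(1-q)) = 0.88*log2(0.88/0.314) + 0.12*log2(0.12/0.686) = 1.0065

1.0065 bits


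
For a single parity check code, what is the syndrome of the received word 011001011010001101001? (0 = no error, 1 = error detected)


Syndrome = XOR of all bits = 0 XOR 1 XOR 1 XOR 0 XOR 0 XOR 1 XOR 0 XOR 1 XOR 1 XOR 0 XOR 1 XOR 0 XOR 0 XOR 0 XOR 1 XOR 1 XOR 0 XOR 1 XOR 0 XOR 0 XOR 1 = 0

0


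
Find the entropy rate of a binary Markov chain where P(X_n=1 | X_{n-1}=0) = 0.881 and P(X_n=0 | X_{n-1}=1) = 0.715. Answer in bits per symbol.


Stationary distribution: pi_0 = p10/(p01+p10) = 0.448, pi_1 = 0.552. Entropy rate H' = pi_0*H(p01) + pi_1*H(p10) = 0.448*0.5265 + 0.552*0.8622 = 0.7118

0.7118 bits/symbol


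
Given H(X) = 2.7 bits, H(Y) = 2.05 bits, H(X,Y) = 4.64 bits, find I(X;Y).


I(X;Y) = H(X) + H(Y) - H(X,Y) = 2.7 + 2.05 - 4.64 = 0.11

0.11 bits


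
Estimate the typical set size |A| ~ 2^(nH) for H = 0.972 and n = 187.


log2|A_typical| = nH = 187 * 0.972 = 181.764, so |A_typical| ~ 2^181.764 = 5.205e+54

5.205e+54


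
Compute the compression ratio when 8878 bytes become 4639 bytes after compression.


Ratio = original / compressed = 8878 / 4639 = 1.9138

1.9138


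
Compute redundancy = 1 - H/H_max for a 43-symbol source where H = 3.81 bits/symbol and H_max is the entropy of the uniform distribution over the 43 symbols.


H_max = log2(K) = log2(43) = 5.4263 bits/symbol. Redundancy = 1 - H/H_max = 1 - 3.81/5.4263 = 1 - 0.7021 = 0.2979

0.2979


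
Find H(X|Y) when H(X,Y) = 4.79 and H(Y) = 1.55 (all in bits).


H(X|Y) = H(X,Y) - H(Y) = 4.79 - 1.55 = 3.24

3.24 bits


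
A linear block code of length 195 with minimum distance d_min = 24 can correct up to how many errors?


Correction capability = floor((d-1)/2) = floor((24-1)/2) = 11

11 errors


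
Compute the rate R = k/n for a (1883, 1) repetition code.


Rate = k/n = 1/1883

1/1883


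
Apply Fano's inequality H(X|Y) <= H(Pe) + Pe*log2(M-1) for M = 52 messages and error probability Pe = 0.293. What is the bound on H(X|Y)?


H(Pe) = -Pe*log2(Pe) - (1-Pe)*log2(1-Pe) = -0.293*log2(0.293) - 0.707*log2(0.707) = 0.518911 + 0.353654 = 0.8726. Pe*log2(M-1) = 0.293*log2(51) = 1.662021. Bound = H(Pe) + Pe*log2(M-1) = 0.518911 + 0.353654 + 1.662021 = 2.5346

2.5346 bits


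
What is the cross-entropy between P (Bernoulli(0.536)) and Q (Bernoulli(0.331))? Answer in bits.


H(P,Q) = -p*log2(q) - (1-p)*log2(1-q). -0.536*log2(0.331) = 0.854972; -0.464*log2(0.669) = 0.269084. H(P,Q) = 0.854972 + 0.269084 = 1.1241

1.1241 bits


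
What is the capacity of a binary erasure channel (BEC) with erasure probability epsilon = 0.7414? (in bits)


C = 1 - epsilon = 1 - 0.7414 = 0.2586

0.2586 bits


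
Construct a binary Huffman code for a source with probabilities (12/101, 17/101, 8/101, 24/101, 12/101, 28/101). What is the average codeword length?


Huffman construction (repeatedly merge the two least-probable nodes; each merge adds 1 bit to every symbol beneath it): 8/101 + 12/101 = 20/101; 12/101 + 17/101 = 29/101; 20/101 + 24/101 = 44/101; 28/101 + 29/101 = 57/101; 44/101 + 57/101 = 1. Resulting codeword lengths (in the order the probabilities were given): (3, 3, 3, 2, 3, 2). L_avg = sum(p_i * l_i) = 12/101*3 + 17/101*3 + 8/101*3 + 24/101*2 + 12/101*3 + 28/101*2 = 251/101 = 2.4851

2.4851 bits


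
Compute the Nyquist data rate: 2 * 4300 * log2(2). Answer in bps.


Rate = 2 * B * log2(M) = 2 * 4300 * 1.0 = 8600.0

8600.0 bps


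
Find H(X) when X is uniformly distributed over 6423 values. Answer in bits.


H = log2(n) = log2(6423) = 12.649

12.649 bits


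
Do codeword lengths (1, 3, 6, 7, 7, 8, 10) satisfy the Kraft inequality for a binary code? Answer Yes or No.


Kraft sum = sum(2^(-l_i)) = 0.6611, need <= 1. Result: satisfied (a binary prefix-free code with these lengths exists)

Yes


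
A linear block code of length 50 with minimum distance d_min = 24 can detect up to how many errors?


Detection capability = d_min - 1 = 24 - 1 = 23

23 errors


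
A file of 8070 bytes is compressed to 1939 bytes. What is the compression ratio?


Ratio = original / compressed = 8070 / 1939 = 4.1619

4.1619


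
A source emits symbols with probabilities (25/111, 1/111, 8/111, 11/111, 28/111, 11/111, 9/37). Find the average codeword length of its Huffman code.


Huffman construction (repeatedly merge the two least-probable nodes; each merge adds 1 bit to every symbol beneath it): 1/111 + 8/111 = 3/37; 3/37 + 11/111 = 20/111; 11/111 + 20/111 = 31/111; 25/111 + 9/37 = 52/111; 28/111 + 31/111 = 59/111; 52/111 + 59/111 = 1. Resulting codeword lengths (in the order the probabilities were given): (2, 5, 5, 4, 2, 3, 2). L_avg = sum(p_i * l_i) = 25/111*2 + 1/111*5 + 8/111*5 + 11/111*4 + 28/111*2 + 11/111*3 + 9/37*2 = 94/37 = 2.5405

2.5405 bits


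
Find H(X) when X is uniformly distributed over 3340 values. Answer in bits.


H = log2(n) = log2(3340) = 11.7056

11.7056 bits


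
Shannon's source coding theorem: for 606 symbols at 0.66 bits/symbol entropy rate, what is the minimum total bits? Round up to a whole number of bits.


Minimum bits >= n * H = 606 * 0.66 = 399.96, rounded up to a whole number of bits = 400

400 bits


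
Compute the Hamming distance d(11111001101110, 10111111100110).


Count differing positions: . ^ . . . ^ ^ . . . ^ . . . = 4 differences

4


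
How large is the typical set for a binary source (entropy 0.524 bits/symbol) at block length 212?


log2|A_typical| = nH = 212 * 0.524 = 111.088, so |A_typical| ~ 2^111.088 = 2.759e+33

2.759e+33


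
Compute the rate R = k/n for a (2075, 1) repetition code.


Rate = k/n = 1/2075

1/2075


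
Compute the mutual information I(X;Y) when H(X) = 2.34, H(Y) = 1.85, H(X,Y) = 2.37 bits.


I(X;Y) = H(X) + H(Y) - H(X,Y) = 2.34 + 1.85 - 2.37 = 1.82

1.82 bits


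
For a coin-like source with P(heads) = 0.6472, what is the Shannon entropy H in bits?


H = -p*log2(p) - (1-p)*log2(1-p). -0.6472*log2(0.6472) = 0.406258; -0.3528*log2(0.3528) = 0.530286. H = 0.406258 + 0.530286 = 0.9365

0.9365 bits


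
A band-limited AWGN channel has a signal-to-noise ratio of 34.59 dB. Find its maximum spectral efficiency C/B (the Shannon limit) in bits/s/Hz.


SNR_linear = 10^(34.59/10) = 2877.3984; C/B = log2(1 + SNR_linear) = log2(1 + 2877.3984) = 11.4911

11.4911 bits/s/Hz


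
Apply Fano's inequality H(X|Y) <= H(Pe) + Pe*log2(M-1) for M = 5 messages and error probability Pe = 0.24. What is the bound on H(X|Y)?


H(Pe) = -Pe*log2(Pe) - (1-Pe)*log2(1-Pe) = -0.24*log2(0.24) - 0.76*log2(0.76) = 0.494134 + 0.300906 = 0.795. Pe*log2(M-1) = 0.24*log2(4) = 0.480000. Bound = H(Pe) + Pe*log2(M-1) = 0.494134 + 0.300906 + 0.480000 = 1.275

1.275 bits


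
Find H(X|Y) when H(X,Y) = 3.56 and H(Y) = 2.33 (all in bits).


H(X|Y) = H(X,Y) - H(Y) = 3.56 - 2.33 = 1.23

1.23 bits


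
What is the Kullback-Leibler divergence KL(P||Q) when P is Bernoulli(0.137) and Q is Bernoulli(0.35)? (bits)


KL = p*log2(p/q) + (1-p)*log2((1-p)/(1-q)) = 0.137*log2(0.137/0.35) + 0.863*log2(0.863/0.65) = 0.1675

0.1675 bits


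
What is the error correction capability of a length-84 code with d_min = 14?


Correction capability = floor((d-1)/2) = floor((14-1)/2) = 6

6 errors


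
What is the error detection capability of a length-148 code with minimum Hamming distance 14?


Detection capability = d_min - 1 = 14 - 1 = 13

13 errors


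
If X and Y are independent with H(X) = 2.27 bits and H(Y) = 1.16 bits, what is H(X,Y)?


For independent variables, H(X,Y) = H(X) + H(Y) = 2.27 + 1.16 = 3.43

3.43 bits


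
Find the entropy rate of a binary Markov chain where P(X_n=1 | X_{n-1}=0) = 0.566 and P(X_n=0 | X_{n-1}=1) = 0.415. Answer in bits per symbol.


Stationary distribution: pi_0 = p10/(p01+p10) = 0.423, pi_1 = 0.577. Entropy rate H' = pi_0*H(p01) + pi_1*H(p10) = 0.423*0.9874 + 0.577*0.9791 = 0.9826

0.9826 bits/symbol


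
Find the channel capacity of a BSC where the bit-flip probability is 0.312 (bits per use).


H(p) = -p*log2(p) - (1-p)*log2(1-p) = -0.312*log2(0.312) - 0.688*log2(0.688) = 0.524279 + 0.371189 = 0.8955. C = 1 - H(p) = 1 - 0.8955 = 0.1045

0.1045 bits


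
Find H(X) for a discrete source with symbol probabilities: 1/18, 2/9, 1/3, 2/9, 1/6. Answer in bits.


H = -sum(p_i * log2(p_i)). Terms: -(1/18)*log2(1/18) = 0.231663; -(2/9)*log2(2/9) = 0.482206; -(1/3)*log2(1/3) = 0.528321; -(2/9)*log2(2/9) = 0.482206; -(1/6)*log2(1/6) = 0.430827. H = 0.231663 + 0.482206 + 0.528321 + 0.482206 + 0.430827 = 2.1552

2.1552 bits


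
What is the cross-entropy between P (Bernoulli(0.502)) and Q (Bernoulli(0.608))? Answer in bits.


H(P,Q) = -p*log2(q) - (1-p)*log2(1-q). -0.502*log2(0.608) = 0.360364; -0.498*log2(0.392) = 0.672835. H(P,Q) = 0.360364 + 0.672835 = 1.0332

1.0332 bits


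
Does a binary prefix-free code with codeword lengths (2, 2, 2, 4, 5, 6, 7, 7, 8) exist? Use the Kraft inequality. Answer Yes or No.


Kraft sum = sum(2^(-l_i)) = 0.8789, need <= 1. Result: satisfied (a binary prefix-free code with these lengths exists)

Yes


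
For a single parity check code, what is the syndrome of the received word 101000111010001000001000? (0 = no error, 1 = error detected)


Syndrome = XOR of all bits = 1 XOR 0 XOR 1 XOR 0 XOR 0 XOR 0 XOR 1 XOR 1 XOR 1 XOR 0 XOR 1 XOR 0 XOR 0 XOR 0 XOR 1 XOR 0 XOR 0 XOR 0 XOR 0 XOR 0 XOR 1 XOR 0 XOR 0 XOR 0 = 0

0


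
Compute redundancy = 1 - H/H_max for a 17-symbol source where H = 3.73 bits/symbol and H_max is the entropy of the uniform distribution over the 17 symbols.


H_max = log2(K) = log2(17) = 4.0875 bits/symbol. Redundancy = 1 - H/H_max = 1 - 3.73/4.0875 = 1 - 0.9125 = 0.0875

0.0875


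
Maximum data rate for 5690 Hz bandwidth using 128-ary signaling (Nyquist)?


Rate = 2 * B * log2(M) = 2 * 5690 * 7.0 = 79660.0

79660.0 bps


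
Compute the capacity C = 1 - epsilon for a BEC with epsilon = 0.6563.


C = 1 - epsilon = 1 - 0.6563 = 0.3437

0.3437 bits


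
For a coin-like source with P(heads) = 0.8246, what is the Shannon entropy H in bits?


H = -p*log2(p) - (1-p)*log2(1-p). -0.8246*log2(0.8246) = 0.229431; -0.1754*log2(0.1754) = 0.440478. H = 0.229431 + 0.440478 = 0.6699

0.6699 bits


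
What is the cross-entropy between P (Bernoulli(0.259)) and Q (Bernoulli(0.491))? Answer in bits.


H(P,Q) = -p*log2(q) - (1-p)*log2(1-q). -0.259*log2(0.491) = 0.265787; -0.741*log2(0.509) = 0.721928. H(P,Q) = 0.265787 + 0.721928 = 0.9877

0.9877 bits


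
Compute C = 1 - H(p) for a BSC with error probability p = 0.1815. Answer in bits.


H(p) = -p*log2(p) - (1-p)*log2(1-p) = -0.1815*log2(0.1815) - 0.8185*log2(0.8185) = 0.446845 + 0.236502 = 0.6833. C = 1 - H(p) = 1 - 0.6833 = 0.3167

0.3167 bits


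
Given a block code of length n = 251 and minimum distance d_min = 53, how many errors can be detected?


Detection capability = d_min - 1 = 53 - 1 = 52

52 errors


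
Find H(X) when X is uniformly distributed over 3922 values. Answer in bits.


H = log2(n) = log2(3922) = 11.9374

11.9374 bits


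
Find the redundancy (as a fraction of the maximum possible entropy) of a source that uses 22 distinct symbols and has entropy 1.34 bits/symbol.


H_max = log2(K) = log2(22) = 4.4594 bits/symbol. Redundancy = 1 - H/H_max = 1 - 1.34/4.4594 = 1 - 0.3005 = 0.6995

0.6995


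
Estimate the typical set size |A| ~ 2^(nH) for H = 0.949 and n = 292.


log2|A_typical| = nH = 292 * 0.949 = 277.108, so |A_typical| ~ 2^277.108 = 2.617e+83

2.617e+83


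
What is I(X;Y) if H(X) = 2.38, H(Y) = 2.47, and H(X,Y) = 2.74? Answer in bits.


I(X;Y) = H(X) + H(Y) - H(X,Y) = 2.38 + 2.47 - 2.74 = 2.11

2.11 bits


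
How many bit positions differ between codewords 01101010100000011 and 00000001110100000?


Count differing positions: . ^ ^ . ^ . ^ ^ . ^ . ^ . . . ^ ^ = 9 differences

9


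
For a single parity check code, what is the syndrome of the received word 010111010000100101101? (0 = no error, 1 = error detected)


Syndrome = XOR of all bits = 0 XOR 1 XOR 0 XOR 1 XOR 1 XOR 1 XOR 0 XOR 1 XOR 0 XOR 0 XOR 0 XOR 0 XOR 1 XOR 0 XOR 0 XOR 1 XOR 0 XOR 1 XOR 1 XOR 0 XOR 1 = 0

0


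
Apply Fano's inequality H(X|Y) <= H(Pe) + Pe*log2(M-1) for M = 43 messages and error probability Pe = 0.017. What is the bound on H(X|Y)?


H(Pe) = -Pe*log2(Pe) - (1-Pe)*log2(1-Pe) = -0.017*log2(0.017) - 0.983*log2(0.983) = 0.099931 + 0.024316 = 0.1242. Pe*log2(M-1) = 0.017*log2(42) = 0.091669. Bound = H(Pe) + Pe*log2(M-1) = 0.099931 + 0.024316 + 0.091669 = 0.2159

0.2159 bits


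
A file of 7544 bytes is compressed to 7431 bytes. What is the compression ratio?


Ratio = original / compressed = 7544 / 7431 = 1.0152

1.0152


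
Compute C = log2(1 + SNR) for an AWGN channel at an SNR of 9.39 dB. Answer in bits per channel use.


SNR_linear = 10^(9.39/10) = 8.6896; C = log2(1 + SNR_linear) = log2(1 + 8.6896) = 3.2764

3.2764 bits/channel use


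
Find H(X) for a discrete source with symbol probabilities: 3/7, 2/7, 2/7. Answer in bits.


H = -sum(p_i * log2(p_i)). Terms: -(3/7)*log2(3/7) = 0.523882; -(2/7)*log2(2/7) = 0.516387; -(2/7)*log2(2/7) = 0.516387. H = 0.523882 + 0.516387 + 0.516387 = 1.5567

1.5567 bits


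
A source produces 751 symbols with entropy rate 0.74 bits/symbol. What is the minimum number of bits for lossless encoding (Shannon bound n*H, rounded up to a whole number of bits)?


Minimum bits >= n * H = 751 * 0.74 = 555.74, rounded up to a whole number of bits = 556

556 bits


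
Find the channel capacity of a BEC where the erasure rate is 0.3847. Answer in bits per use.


C = 1 - epsilon = 1 - 0.3847 = 0.6153

0.6153 bits


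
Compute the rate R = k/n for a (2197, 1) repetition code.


Rate = k/n = 1/2197

1/2197


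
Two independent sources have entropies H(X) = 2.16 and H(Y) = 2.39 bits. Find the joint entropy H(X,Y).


For independent variables, H(X,Y) = H(X) + H(Y) = 2.16 + 2.39 = 4.55

4.55 bits


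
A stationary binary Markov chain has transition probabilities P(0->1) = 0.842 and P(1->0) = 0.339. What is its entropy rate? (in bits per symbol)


Stationary distribution: pi_0 = p10/(p01+p10) = 0.287, pi_1 = 0.713. Entropy rate H' = pi_0*H(p01) + pi_1*H(p10) = 0.287*0.6295 + 0.713*0.9239 = 0.8394

0.8394 bits/symbol


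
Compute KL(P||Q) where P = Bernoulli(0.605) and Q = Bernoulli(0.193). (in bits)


KL = p*log2(p/q) + (1-p)*log2((1-p)/(1-q)) = 0.605*log2(0.605/0.193) + 0.395*log2(0.395/0.807) = 0.5901

0.5901 bits


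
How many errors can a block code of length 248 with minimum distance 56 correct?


Correction capability = floor((d-1)/2) = floor((56-1)/2) = 27

27 errors


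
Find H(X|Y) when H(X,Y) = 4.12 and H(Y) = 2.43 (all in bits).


H(X|Y) = H(X,Y) - H(Y) = 4.12 - 2.43 = 1.69

1.69 bits


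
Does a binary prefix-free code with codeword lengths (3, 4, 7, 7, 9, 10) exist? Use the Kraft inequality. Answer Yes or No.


Kraft sum = sum(2^(-l_i)) = 0.2061, need <= 1. Result: satisfied (a binary prefix-free code with these lengths exists)

Yes


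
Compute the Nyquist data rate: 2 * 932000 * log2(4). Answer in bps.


Rate = 2 * B * log2(M) = 2 * 932000 * 2.0 = 3728000.0

3728000.0 bps


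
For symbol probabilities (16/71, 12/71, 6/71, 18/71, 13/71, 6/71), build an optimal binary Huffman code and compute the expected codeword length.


Huffman construction (repeatedly merge the two least-probable nodes; each merge adds 1 bit to every symbol beneath it): 6/71 + 6/71 = 12/71; 12/71 + 12/71 = 24/71; 13/71 + 16/71 = 29/71; 18/71 + 24/71 = 42/71; 29/71 + 42/71 = 1. Resulting codeword lengths (in the order the probabilities were given): (2, 3, 4, 2, 2, 4). L_avg = sum(p_i * l_i) = 16/71*2 + 12/71*3 + 6/71*4 + 18/71*2 + 13/71*2 + 6/71*4 = 178/71 = 2.507

2.507 bits


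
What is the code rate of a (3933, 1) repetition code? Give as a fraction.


Rate = k/n = 1/3933

1/3933


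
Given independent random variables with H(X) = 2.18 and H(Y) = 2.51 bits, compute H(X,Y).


For independent variables, H(X,Y) = H(X) + H(Y) = 2.18 + 2.51 = 4.69

4.69 bits


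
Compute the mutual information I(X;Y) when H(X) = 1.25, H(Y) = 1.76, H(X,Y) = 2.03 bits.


I(X;Y) = H(X) + H(Y) - H(X,Y) = 1.25 + 1.76 - 2.03 = 0.98

0.98 bits


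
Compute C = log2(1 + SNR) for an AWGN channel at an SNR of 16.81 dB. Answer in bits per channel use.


SNR_linear = 10^(16.81/10) = 47.9733; C = log2(1 + SNR_linear) = log2(1 + 47.9733) = 5.6139

5.6139 bits/channel use


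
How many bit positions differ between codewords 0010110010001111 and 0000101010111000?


Count differing positions: . . ^ . . ^ ^ . . . ^ ^ . ^ ^ ^ = 8 differences

8


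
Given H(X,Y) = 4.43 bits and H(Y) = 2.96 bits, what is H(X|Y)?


H(X|Y) = H(X,Y) - H(Y) = 4.43 - 2.96 = 1.47

1.47 bits


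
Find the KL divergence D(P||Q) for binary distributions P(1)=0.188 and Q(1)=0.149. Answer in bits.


KL = p*log2(p/q) + (1-p)*log2((1-p)/(1-q)) = 0.188*log2(0.188/0.149) + 0.812*log2(0.812/0.851) = 0.0081

0.0081 bits


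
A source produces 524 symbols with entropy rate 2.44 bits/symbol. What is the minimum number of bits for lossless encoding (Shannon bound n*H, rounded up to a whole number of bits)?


Minimum bits >= n * H = 524 * 2.44 = 1278.56, rounded up to a whole number of bits = 1279

1279 bits


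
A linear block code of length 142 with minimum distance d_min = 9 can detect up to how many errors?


Detection capability = d_min - 1 = 9 - 1 = 8

8 errors


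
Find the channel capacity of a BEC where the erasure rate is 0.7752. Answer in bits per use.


C = 1 - epsilon = 1 - 0.7752 = 0.2248

0.2248 bits


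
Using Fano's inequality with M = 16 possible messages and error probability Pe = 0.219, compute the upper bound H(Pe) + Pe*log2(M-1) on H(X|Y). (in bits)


H(Pe) = -Pe*log2(Pe) - (1-Pe)*log2(1-Pe) = -0.219*log2(0.219) - 0.781*log2(0.781) = 0.479828 + 0.278509 = 0.7583. Pe*log2(M-1) = 0.219*log2(15) = 0.855609. Bound = H(Pe) + Pe*log2(M-1) = 0.479828 + 0.278509 + 0.855609 = 1.6139

1.6139 bits


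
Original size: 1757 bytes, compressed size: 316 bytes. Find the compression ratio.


Ratio = original / compressed = 1757 / 316 = 5.5601

5.5601


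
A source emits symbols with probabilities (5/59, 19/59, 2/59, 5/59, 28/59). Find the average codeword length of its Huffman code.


Huffman construction (repeatedly merge the two least-probable nodes; each merge adds 1 bit to every symbol beneath it): 2/59 + 5/59 = 7/59; 5/59 + 7/59 = 12/59; 12/59 + 19/59 = 31/59; 28/59 + 31/59 = 1. Resulting codeword lengths (in the order the probabilities were given): (4, 2, 4, 3, 1). L_avg = sum(p_i * l_i) = 5/59*4 + 19/59*2 + 2/59*4 + 5/59*3 + 28/59*1 = 109/59 = 1.8475

1.8475 bits


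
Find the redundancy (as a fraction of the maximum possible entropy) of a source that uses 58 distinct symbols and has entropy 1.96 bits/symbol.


H_max = log2(K) = log2(58) = 5.858 bits/symbol. Redundancy = 1 - H/H_max = 1 - 1.96/5.858 = 1 - 0.3346 = 0.6654

0.6654


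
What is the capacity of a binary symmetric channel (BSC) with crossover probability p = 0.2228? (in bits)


H(p) = -p*log2(p) - (1-p)*log2(1-p) = -0.2228*log2(0.2228) - 0.7772*log2(0.7772) = 0.482625 + 0.282623 = 0.7652. C = 1 - H(p) = 1 - 0.7652 = 0.2348

0.2348 bits


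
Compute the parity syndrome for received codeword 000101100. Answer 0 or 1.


Syndrome = XOR of all bits = 0 XOR 0 XOR 0 XOR 1 XOR 0 XOR 1 XOR 1 XOR 0 XOR 0 = 1

1


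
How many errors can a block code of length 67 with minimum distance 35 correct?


Correction capability = floor((d-1)/2) = floor((35-1)/2) = 17

17 errors


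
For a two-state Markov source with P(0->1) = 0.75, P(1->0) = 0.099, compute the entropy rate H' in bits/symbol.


Stationary distribution: pi_0 = p10/(p01+p10) = 0.1166, pi_1 = 0.8834. Entropy rate H' = pi_0*H(p01) + pi_1*H(p10) = 0.1166*0.8113 + 0.8834*0.4658 = 0.5061

0.5061 bits/symbol


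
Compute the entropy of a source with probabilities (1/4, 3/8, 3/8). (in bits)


H = -sum(p_i * log2(p_i)). Terms: -(1/4)*log2(1/4) = 0.500000; -(3/8)*log2(3/8) = 0.530639; -(3/8)*log2(3/8) = 0.530639. H = 0.500000 + 0.530639 + 0.530639 = 1.5613

1.5613 bits


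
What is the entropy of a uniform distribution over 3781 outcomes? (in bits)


H = log2(n) = log2(3781) = 11.8846

11.8846 bits


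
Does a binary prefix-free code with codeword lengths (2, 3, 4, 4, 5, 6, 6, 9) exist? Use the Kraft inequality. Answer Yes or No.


Kraft sum = sum(2^(-l_i)) = 0.5645, need <= 1. Result: satisfied (a binary prefix-free code with these lengths exists)

Yes


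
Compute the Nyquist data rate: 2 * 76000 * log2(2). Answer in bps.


Rate = 2 * B * log2(M) = 2 * 76000 * 1.0 = 152000.0

152000.0 bps


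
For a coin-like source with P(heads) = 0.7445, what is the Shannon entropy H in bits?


H = -p*log2(p) - (1-p)*log2(1-p). -0.7445*log2(0.7445) = 0.316901; -0.2555*log2(0.2555) = 0.502979. H = 0.316901 + 0.502979 = 0.8199

0.8199 bits


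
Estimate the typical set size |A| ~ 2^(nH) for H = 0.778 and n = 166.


log2|A_typical| = nH = 166 * 0.778 = 129.148, so |A_typical| ~ 2^129.148 = 7.541e+38

7.541e+38


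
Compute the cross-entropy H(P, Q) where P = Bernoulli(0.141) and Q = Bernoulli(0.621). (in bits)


H(P,Q) = -p*log2(q) - (1-p)*log2(1-q). -0.141*log2(0.621) = 0.096914; -0.859*log2(0.379) = 1.202368. H(P,Q) = 0.096914 + 1.202368 = 1.2993

1.2993 bits


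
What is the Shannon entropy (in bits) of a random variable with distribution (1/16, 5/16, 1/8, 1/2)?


H = -sum(p_i * log2(p_i)). Terms: -(1/16)*log2(1/16) = 0.250000; -(5/16)*log2(5/16) = 0.524397; -(1/8)*log2(1/8) = 0.375000; -(1/2)*log2(1/2) = 0.500000. H = 0.250000 + 0.524397 + 0.375000 + 0.500000 = 1.6494

1.6494 bits


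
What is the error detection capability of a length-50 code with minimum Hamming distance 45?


Detection capability = d_min - 1 = 45 - 1 = 44

44 errors


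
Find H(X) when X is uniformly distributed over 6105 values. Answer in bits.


H = log2(n) = log2(6105) = 12.5758

12.5758 bits


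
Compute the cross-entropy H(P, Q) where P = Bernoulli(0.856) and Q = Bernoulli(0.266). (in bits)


H(P,Q) = -p*log2(q) - (1-p)*log2(1-q). -0.856*log2(0.266) = 1.635390; -0.144*log2(0.734) = 0.064245. H(P,Q) = 1.635390 + 0.064245 = 1.6996

1.6996 bits


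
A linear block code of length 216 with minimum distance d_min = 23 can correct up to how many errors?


Correction capability = floor((d-1)/2) = floor((23-1)/2) = 11

11 errors


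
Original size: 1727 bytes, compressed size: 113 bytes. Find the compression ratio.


Ratio = original / compressed = 1727 / 113 = 15.2832

15.2832


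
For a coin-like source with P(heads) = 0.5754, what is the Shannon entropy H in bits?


H = -p*log2(p) - (1-p)*log2(1-p). -0.5754*log2(0.5754) = 0.458803; -0.4246*log2(0.4246) = 0.524731. H = 0.458803 + 0.524731 = 0.9835

0.9835 bits


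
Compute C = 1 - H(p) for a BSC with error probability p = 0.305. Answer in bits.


H(p) = -p*log2(p) - (1-p)*log2(1-p) = -0.305*log2(0.305) - 0.695*log2(0.695) = 0.522501 + 0.364816 = 0.8873. C = 1 - H(p) = 1 - 0.8873 = 0.1127

0.1127 bits


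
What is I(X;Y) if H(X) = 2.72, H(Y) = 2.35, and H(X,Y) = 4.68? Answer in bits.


I(X;Y) = H(X) + H(Y) - H(X,Y) = 2.72 + 2.35 - 4.68 = 0.39

0.39 bits


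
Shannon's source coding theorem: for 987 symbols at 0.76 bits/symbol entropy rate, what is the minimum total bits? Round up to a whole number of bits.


Minimum bits >= n * H = 987 * 0.76 = 750.12, rounded up to a whole number of bits = 751

751 bits


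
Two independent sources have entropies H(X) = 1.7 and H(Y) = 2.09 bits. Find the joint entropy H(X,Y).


For independent variables, H(X,Y) = H(X) + H(Y) = 1.7 + 2.09 = 3.79

3.79 bits


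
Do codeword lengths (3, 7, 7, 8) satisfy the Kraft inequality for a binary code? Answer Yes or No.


Kraft sum = sum(2^(-l_i)) = 0.1445, need <= 1. Result: satisfied (a binary prefix-free code with these lengths exists)

Yes


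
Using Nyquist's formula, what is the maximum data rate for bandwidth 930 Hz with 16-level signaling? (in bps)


Rate = 2 * B * log2(M) = 2 * 930 * 4.0 = 7440.0

7440.0 bps


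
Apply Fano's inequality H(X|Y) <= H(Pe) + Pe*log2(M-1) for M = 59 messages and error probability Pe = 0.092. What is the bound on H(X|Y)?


H(Pe) = -Pe*log2(Pe) - (1-Pe)*log2(1-Pe) = -0.092*log2(0.092) - 0.908*log2(0.908) = 0.316684 + 0.126426 = 0.4431. Pe*log2(M-1) = 0.092*log2(58) = 0.538934. Bound = H(Pe) + Pe*log2(M-1) = 0.316684 + 0.126426 + 0.538934 = 0.982

0.982 bits


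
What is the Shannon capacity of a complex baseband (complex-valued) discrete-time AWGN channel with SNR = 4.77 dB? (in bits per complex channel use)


SNR_linear = 10^(4.77/10) = 2.9992; C = log2(1 + SNR_linear) = log2(1 + 2.9992) = 1.9997

1.9997 bits/channel use


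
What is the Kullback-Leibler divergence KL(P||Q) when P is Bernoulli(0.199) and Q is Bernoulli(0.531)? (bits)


KL = p*log2(p/q) + (1-p)*log2((1-p)/(1-q)) = 0.199*log2(0.199/0.531) + 0.801*log2(0.801/0.469) = 0.3368

0.3368 bits


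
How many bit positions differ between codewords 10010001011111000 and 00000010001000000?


Count differing positions: ^ . . ^ . . ^ ^ . ^ . ^ ^ ^ . . . = 8 differences

8


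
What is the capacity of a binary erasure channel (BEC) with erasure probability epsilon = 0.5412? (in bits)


C = 1 - epsilon = 1 - 0.5412 = 0.4588

0.4588 bits


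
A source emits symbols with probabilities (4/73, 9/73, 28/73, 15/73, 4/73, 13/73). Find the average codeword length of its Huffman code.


Huffman construction (repeatedly merge the two least-probable nodes; each merge adds 1 bit to every symbol beneath it): 4/73 + 4/73 = 8/73; 8/73 + 9/73 = 17/73; 13/73 + 15/73 = 28/73; 17/73 + 28/73 = 45/73; 28/73 + 45/73 = 1. Resulting codeword lengths (in the order the probabilities were given): (4, 3, 2, 2, 4, 2). L_avg = sum(p_i * l_i) = 4/73*4 + 9/73*3 + 28/73*2 + 15/73*2 + 4/73*4 + 13/73*2 = 171/73 = 2.3425

2.3425 bits


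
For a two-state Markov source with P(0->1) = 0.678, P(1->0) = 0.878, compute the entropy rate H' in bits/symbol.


Stationary distribution: pi_0 = p10/(p01+p10) = 0.5643, pi_1 = 0.4357. Entropy rate H' = pi_0*H(p01) + pi_1*H(p10) = 0.5643*0.9065 + 0.4357*0.5351 = 0.7447

0.7447 bits/symbol


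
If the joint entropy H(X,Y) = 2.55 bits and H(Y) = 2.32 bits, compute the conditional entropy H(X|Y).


H(X|Y) = H(X,Y) - H(Y) = 2.55 - 2.32 = 0.23

0.23 bits


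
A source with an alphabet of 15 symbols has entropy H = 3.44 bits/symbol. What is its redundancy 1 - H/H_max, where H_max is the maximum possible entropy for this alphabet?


H_max = log2(K) = log2(15) = 3.9069 bits/symbol. Redundancy = 1 - H/H_max = 1 - 3.44/3.9069 = 1 - 0.8805 = 0.1195

0.1195


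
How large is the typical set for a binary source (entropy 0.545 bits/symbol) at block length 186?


log2|A_typical| = nH = 186 * 0.545 = 101.37, so |A_typical| ~ 2^101.37 = 3.277e+30

3.277e+30


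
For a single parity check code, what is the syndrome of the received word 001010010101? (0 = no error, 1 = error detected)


Syndrome = XOR of all bits = 0 XOR 0 XOR 1 XOR 0 XOR 1 XOR 0 XOR 0 XOR 1 XOR 0 XOR 1 XOR 0 XOR 1 = 1

1


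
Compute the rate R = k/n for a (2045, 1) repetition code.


Rate = k/n = 1/2045

1/2045


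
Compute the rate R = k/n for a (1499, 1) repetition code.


Rate = k/n = 1/1499

1/1499


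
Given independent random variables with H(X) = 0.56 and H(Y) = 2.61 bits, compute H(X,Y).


For independent variables, H(X,Y) = H(X) + H(Y) = 0.56 + 2.61 = 3.17

3.17 bits


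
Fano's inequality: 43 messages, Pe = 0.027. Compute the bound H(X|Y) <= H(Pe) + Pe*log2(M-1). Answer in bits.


H(Pe) = -Pe*log2(Pe) - (1-Pe)*log2(1-Pe) = -0.027*log2(0.027) - 0.973*log2(0.973) = 0.140694 + 0.038422 = 0.1791. Pe*log2(M-1) = 0.027*log2(42) = 0.145593. Bound = H(Pe) + Pe*log2(M-1) = 0.140694 + 0.038422 + 0.145593 = 0.3247

0.3247 bits


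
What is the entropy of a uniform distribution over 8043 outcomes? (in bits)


H = log2(n) = log2(8043) = 12.9735

12.9735 bits


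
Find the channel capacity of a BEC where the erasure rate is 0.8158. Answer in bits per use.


C = 1 - epsilon = 1 - 0.8158 = 0.1842

0.1842 bits


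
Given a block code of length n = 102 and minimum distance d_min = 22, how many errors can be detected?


Detection capability = d_min - 1 = 22 - 1 = 21

21 errors


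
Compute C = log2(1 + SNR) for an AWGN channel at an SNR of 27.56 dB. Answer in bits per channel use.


SNR_linear = 10^(27.56/10) = 570.1643; C = log2(1 + SNR_linear) = log2(1 + 570.1643) = 9.1578

9.1578 bits/channel use


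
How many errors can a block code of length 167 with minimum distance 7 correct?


Correction capability = floor((d-1)/2) = floor((7-1)/2) = 3

3 errors


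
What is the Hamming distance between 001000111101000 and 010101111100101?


Count differing positions: . ^ ^ ^ . ^ . . . . . ^ ^ . ^ = 7 differences

7


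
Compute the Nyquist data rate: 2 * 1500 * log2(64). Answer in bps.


Rate = 2 * B * log2(M) = 2 * 1500 * 6.0 = 18000.0

18000.0 bps


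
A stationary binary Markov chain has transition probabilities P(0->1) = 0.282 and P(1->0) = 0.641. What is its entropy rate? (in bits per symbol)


Stationary distribution: pi_0 = p10/(p01+p10) = 0.6945, pi_1 = 0.3055. Entropy rate H' = pi_0*H(p01) + pi_1*H(p10) = 0.6945*0.8582 + 0.3055*0.9418 = 0.8837

0.8837 bits/symbol


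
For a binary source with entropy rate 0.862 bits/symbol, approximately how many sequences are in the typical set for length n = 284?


log2|A_typical| = nH = 284 * 0.862 = 244.808, so |A_typical| ~ 2^244.808 = 4.949e+73

4.949e+73


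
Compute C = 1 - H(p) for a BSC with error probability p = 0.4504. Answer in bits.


H(p) = -p*log2(p) - (1-p)*log2(1-p) = -0.4504*log2(0.4504) - 0.5496*log2(0.5496) = 0.518285 + 0.474605 = 0.9929. C = 1 - H(p) = 1 - 0.9929 = 0.0071

0.0071 bits


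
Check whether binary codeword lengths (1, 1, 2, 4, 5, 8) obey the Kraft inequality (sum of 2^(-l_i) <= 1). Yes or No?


Kraft sum = sum(2^(-l_i)) = 1.3477, need <= 1. Result: violated (a binary prefix-free code with these lengths cannot exist)

No


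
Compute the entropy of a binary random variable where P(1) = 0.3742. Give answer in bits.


H = -p*log2(p) - (1-p)*log2(1-p). -0.3742*log2(0.3742) = 0.530660; -0.6258*log2(0.6258) = 0.423183. H = 0.530660 + 0.423183 = 0.9538

0.9538 bits


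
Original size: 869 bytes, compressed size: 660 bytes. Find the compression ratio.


Ratio = original / compressed = 869 / 660 = 1.3167

1.3167


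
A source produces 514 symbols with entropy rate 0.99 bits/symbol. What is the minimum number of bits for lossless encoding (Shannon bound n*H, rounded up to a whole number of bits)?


Minimum bits >= n * H = 514 * 0.99 = 508.86, rounded up to a whole number of bits = 509

509 bits


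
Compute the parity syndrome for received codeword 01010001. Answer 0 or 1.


Syndrome = XOR of all bits = 0 XOR 1 XOR 0 XOR 1 XOR 0 XOR 0 XOR 0 XOR 1 = 1

1


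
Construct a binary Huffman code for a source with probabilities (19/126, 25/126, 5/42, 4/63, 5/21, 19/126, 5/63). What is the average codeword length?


Huffman construction (repeatedly merge the two least-probable nodes; each merge adds 1 bit to every symbol beneath it): 4/63 + 5/63 = 1/7; 5/42 + 1/7 = 11/42; 19/126 + 19/126 = 19/63; 25/126 + 5/21 = 55/126; 11/42 + 19/63 = 71/126; 55/126 + 71/126 = 1. Resulting codeword lengths (in the order the probabilities were given): (3, 2, 3, 4, 2, 3, 4). L_avg = sum(p_i * l_i) = 19/126*3 + 25/126*2 + 5/42*3 + 4/63*4 + 5/21*2 + 19/126*3 + 5/63*4 = 341/126 = 2.7063

2.7063 bits
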